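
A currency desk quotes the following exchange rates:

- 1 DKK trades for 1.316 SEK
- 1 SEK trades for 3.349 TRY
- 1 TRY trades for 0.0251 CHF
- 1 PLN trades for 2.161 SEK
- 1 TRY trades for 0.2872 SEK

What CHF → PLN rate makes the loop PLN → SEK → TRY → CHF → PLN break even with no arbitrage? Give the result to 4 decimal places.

5.5050

Known legs of the cycle: 2.161 × 3.349 × 0.0251 = 0.1816534439
For no arbitrage the full-cycle product must be 1, so the missing rate is 1 / 0.1816534439 ≈ 5.504988.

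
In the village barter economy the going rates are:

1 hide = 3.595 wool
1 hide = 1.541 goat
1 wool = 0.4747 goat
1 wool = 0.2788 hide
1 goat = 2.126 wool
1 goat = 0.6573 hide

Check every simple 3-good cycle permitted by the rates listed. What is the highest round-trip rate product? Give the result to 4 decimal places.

1.1217

goat→hide→wool→goat: 0.6573 × 3.595 × 0.4747 = 1.12171
goat→wool→hide→goat: 2.126 × 0.2788 × 1.541 = 0.91340
Maximum is goat→hide→wool→goat at 1.1217; arbitrage exists.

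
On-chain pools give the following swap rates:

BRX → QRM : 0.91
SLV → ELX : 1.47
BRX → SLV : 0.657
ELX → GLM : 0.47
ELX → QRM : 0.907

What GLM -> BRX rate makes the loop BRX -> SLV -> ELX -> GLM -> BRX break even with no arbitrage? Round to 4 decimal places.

Known legs of the cycle: 0.657 × 1.47 × 0.47 = 0.4539213
For no arbitrage the full-cycle product must be 1, so the missing rate is 1 / 0.4539213 ≈ 2.203025.

2.2030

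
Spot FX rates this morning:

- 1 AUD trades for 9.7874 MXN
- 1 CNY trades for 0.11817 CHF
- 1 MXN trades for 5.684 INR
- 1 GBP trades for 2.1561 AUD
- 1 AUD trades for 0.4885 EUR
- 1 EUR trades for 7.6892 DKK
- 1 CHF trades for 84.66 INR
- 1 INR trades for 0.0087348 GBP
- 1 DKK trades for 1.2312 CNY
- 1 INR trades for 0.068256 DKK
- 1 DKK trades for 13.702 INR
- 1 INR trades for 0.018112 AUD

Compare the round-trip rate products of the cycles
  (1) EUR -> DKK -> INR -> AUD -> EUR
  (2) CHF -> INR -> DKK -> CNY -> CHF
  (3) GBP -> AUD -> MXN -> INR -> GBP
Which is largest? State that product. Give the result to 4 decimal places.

(1) 7.6892 × 13.702 × 0.018112 × 0.4885 = 0.93217
(2) 84.66 × 0.068256 × 1.2312 × 0.11817 = 0.84073
(3) 2.1561 × 9.7874 × 5.684 × 0.0087348 = 1.04772
Highest is cycle (3) at 1.0477 (>1, arbitrage).

1.0477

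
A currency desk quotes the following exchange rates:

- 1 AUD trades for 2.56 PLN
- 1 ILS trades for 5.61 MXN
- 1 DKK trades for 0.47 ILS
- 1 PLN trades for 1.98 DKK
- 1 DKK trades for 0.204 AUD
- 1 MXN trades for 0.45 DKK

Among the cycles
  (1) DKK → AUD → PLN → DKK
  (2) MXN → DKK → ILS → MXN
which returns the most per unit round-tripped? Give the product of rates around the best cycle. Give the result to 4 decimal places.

(1) 0.204 × 2.56 × 1.98 = 1.03404
(2) 0.45 × 0.47 × 5.61 = 1.18652
Highest is cycle (2) at 1.1865 (>1, arbitrage).

1.1865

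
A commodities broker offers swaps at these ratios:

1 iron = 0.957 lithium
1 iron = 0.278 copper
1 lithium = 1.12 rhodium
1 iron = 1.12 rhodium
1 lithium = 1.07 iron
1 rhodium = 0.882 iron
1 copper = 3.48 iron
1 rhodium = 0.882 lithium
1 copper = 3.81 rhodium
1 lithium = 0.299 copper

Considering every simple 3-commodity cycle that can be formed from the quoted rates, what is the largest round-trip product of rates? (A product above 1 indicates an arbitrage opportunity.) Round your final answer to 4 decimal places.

iron→rhodium→lithium→iron: 1.12 × 0.882 × 1.07 = 1.05699
lithium→copper→rhodium→lithium: 0.299 × 3.81 × 0.882 = 1.00477
iron→lithium→copper→iron: 0.957 × 0.299 × 3.48 = 0.99578
iron→lithium→rhodium→iron: 0.957 × 1.12 × 0.882 = 0.94536
iron→copper→rhodium→iron: 0.278 × 3.81 × 0.882 = 0.93420
Maximum is iron→rhodium→lithium→iron at 1.0570; arbitrage exists.

1.0570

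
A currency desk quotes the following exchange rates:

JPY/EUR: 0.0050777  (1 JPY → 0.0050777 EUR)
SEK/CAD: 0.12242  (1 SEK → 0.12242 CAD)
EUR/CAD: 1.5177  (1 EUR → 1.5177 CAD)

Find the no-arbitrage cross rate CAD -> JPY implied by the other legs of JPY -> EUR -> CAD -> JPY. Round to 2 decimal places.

129.76

Known legs of the cycle: 0.0050777 × 1.5177 = 0.00770642529
For no arbitrage the full-cycle product must be 1, so the missing rate is 1 / 0.00770642529 ≈ 129.7618.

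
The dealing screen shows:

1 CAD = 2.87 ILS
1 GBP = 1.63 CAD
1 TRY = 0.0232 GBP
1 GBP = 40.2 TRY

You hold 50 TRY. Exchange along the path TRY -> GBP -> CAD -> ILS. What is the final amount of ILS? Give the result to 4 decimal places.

5.4266

50 TRY × 0.0232 = 1.16 GBP
1.16 GBP × 1.63 = 1.8908 CAD
1.8908 CAD × 2.87 = 5.426596 ILS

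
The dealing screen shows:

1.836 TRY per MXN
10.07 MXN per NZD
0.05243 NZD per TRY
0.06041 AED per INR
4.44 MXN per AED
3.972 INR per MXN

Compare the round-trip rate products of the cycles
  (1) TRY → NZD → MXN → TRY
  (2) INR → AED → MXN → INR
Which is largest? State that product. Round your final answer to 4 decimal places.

(1) 0.05243 × 10.07 × 1.836 = 0.96935
(2) 0.06041 × 4.44 × 3.972 = 1.06537
Highest is cycle (2) at 1.0654 (>1, arbitrage).

1.0654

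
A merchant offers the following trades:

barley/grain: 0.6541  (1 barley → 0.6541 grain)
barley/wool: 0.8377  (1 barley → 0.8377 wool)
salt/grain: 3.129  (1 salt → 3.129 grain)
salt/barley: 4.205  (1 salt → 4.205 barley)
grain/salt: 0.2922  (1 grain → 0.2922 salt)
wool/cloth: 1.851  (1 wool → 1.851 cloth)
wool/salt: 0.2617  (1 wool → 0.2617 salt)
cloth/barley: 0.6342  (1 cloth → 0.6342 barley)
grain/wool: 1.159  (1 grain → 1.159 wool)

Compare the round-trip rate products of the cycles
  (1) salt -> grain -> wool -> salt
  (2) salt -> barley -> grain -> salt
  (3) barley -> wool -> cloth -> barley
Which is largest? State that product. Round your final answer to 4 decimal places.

(1) 3.129 × 1.159 × 0.2617 = 0.94906
(2) 4.205 × 0.6541 × 0.2922 = 0.80369
(3) 0.8377 × 1.851 × 0.6342 = 0.98338
Highest is cycle (3) at 0.9834 (≤1, no arbitrage).

0.9834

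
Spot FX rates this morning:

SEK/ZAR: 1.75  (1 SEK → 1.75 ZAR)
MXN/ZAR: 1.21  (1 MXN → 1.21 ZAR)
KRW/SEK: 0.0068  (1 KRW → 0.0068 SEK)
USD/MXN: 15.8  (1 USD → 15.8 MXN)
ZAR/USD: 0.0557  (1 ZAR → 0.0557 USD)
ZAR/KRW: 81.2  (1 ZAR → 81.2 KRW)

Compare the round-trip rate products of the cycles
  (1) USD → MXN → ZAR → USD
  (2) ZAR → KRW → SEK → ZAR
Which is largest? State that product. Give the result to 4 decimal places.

1.0649

(1) 15.8 × 1.21 × 0.0557 = 1.06487
(2) 81.2 × 0.0068 × 1.75 = 0.96628
Highest is cycle (1) at 1.0649 (>1, arbitrage).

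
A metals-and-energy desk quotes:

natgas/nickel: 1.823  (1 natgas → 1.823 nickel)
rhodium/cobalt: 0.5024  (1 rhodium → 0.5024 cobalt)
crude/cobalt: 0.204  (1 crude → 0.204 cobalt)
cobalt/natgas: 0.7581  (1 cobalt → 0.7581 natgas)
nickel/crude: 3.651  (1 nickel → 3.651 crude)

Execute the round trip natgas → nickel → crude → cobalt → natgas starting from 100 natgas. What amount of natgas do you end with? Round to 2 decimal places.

102.93

100 natgas × 1.823 = 182.3 nickel
182.3 nickel × 3.651 = 665.5773 crude
665.5773 crude × 0.204 = 135.7777692 cobalt
135.7777692 cobalt × 0.7581 = 102.93312683052 natgas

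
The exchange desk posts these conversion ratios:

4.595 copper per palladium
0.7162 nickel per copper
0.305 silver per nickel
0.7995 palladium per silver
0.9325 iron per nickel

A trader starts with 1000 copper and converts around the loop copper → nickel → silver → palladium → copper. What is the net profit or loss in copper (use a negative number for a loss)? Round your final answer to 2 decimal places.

1000 copper × 0.7162 = 716.2 nickel
716.2 nickel × 0.305 = 218.441 silver
218.441 silver × 0.7995 = 174.6435795 palladium
174.6435795 palladium × 4.595 = 802.4872478025 copper
Net change: 802.4872478025 − 1000 = -197.5127521975 copper

-197.51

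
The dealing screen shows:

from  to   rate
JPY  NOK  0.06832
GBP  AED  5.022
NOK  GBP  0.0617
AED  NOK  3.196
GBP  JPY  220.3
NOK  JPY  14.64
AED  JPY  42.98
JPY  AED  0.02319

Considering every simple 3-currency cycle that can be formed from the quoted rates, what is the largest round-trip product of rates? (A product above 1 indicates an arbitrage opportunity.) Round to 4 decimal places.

1.0850

NOK→JPY→AED→NOK: 14.64 × 0.02319 × 3.196 = 1.08505
NOK→GBP→AED→NOK: 0.0617 × 5.022 × 3.196 = 0.99030
NOK→GBP→JPY→NOK: 0.0617 × 220.3 × 0.06832 = 0.92864
Maximum is NOK→JPY→AED→NOK at 1.0850; arbitrage exists.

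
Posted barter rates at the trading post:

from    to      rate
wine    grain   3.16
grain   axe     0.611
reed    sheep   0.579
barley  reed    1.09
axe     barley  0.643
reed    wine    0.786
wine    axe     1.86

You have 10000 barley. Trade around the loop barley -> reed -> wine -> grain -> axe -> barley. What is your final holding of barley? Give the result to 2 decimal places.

10000 barley × 1.09 = 10900 reed
10900 reed × 0.786 = 8567.4 wine
8567.4 wine × 3.16 = 27072.984 grain
27072.984 grain × 0.611 = 16541.593224 axe
16541.593224 axe × 0.643 = 10636.244443032 barley

10636.24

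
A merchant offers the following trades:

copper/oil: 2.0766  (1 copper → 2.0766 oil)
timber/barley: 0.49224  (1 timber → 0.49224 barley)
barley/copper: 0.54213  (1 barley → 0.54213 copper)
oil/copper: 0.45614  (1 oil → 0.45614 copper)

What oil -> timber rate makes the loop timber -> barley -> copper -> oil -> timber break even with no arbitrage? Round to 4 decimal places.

1.8045

Known legs of the cycle: 0.49224 × 0.54213 × 2.0766 = 0.55415747065392
For no arbitrage the full-cycle product must be 1, so the missing rate is 1 / 0.55415747065392 ≈ 1.804541.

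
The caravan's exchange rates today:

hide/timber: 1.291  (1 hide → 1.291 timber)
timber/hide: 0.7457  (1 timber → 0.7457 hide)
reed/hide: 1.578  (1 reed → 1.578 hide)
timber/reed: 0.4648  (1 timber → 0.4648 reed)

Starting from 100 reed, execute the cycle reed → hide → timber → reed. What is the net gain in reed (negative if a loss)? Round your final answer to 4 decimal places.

100 reed × 1.578 = 157.8 hide
157.8 hide × 1.291 = 203.7198 timber
203.7198 timber × 0.4648 = 94.68896304 reed
Net change: 94.68896304 − 100 = -5.31103696 reed

-5.3110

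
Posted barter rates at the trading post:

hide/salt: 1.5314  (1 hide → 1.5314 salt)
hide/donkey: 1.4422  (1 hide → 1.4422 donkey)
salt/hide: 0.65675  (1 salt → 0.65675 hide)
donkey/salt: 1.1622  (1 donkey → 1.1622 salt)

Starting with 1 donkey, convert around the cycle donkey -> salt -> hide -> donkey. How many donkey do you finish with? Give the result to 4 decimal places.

1 donkey × 1.1622 = 1.1622 salt
1.1622 salt × 0.65675 = 0.76327485 hide
0.76327485 hide × 1.4422 = 1.10079498867 donkey

1.1008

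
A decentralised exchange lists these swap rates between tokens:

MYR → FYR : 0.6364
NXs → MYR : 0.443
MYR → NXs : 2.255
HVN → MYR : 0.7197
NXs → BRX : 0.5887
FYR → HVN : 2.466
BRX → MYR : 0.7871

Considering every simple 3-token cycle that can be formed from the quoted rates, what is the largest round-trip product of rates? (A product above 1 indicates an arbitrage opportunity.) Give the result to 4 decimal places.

1.1295

MYR→FYR→HVN→MYR: 0.6364 × 2.466 × 0.7197 = 1.12947
NXs→BRX→MYR→NXs: 0.5887 × 0.7871 × 2.255 = 1.04489
Maximum is MYR→FYR→HVN→MYR at 1.1295; arbitrage exists.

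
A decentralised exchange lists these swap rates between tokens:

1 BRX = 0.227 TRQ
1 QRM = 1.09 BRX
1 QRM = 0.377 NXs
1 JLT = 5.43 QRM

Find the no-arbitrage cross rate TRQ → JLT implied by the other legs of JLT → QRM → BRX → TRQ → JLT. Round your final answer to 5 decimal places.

0.74430

Known legs of the cycle: 5.43 × 1.09 × 0.227 = 1.3435449
For no arbitrage the full-cycle product must be 1, so the missing rate is 1 / 1.3435449 ≈ 0.7442997.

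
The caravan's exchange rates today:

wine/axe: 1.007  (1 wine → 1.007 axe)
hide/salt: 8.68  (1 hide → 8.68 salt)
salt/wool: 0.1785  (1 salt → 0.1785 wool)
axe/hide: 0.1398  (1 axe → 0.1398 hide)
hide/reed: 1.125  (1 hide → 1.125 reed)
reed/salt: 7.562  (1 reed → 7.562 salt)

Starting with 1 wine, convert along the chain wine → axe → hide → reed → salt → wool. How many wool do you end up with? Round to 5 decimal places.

0.21378

1 wine × 1.007 = 1.007 axe
1.007 axe × 0.1398 = 0.1407786 hide
0.1407786 hide × 1.125 = 0.158375925 reed
0.158375925 reed × 7.562 = 1.19763874485 salt
1.19763874485 salt × 0.1785 = 0.213778515955725 wool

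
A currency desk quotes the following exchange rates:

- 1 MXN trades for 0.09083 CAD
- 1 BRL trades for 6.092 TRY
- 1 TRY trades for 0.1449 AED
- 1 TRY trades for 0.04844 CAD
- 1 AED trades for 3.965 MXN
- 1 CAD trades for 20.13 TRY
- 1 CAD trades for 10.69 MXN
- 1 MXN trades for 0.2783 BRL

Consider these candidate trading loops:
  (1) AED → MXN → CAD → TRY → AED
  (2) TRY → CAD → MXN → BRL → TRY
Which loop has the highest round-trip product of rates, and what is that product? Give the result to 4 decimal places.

1.0505

(1) 3.965 × 0.09083 × 20.13 × 0.1449 = 1.05047
(2) 0.04844 × 10.69 × 0.2783 × 6.092 = 0.87792
Highest is cycle (1) at 1.0505 (>1, arbitrage).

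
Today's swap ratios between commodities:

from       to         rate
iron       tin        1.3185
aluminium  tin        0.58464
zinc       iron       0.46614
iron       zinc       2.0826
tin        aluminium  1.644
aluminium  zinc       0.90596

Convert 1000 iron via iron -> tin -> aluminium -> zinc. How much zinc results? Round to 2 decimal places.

1000 iron × 1.3185 = 1318.5 tin
1318.5 tin × 1.644 = 2167.614 aluminium
2167.614 aluminium × 0.90596 = 1963.77157944 zinc

1963.77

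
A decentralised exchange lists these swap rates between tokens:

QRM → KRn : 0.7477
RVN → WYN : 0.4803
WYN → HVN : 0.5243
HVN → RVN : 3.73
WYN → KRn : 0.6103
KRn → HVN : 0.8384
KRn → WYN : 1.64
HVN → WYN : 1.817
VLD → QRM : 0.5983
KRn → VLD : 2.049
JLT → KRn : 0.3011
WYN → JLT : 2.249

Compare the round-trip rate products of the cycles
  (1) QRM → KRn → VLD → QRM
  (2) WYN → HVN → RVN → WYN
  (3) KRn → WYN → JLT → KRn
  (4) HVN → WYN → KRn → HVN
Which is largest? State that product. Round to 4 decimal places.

1.1106

(1) 0.7477 × 2.049 × 0.5983 = 0.91662
(2) 0.5243 × 3.73 × 0.4803 = 0.93929
(3) 1.64 × 2.249 × 0.3011 = 1.11057
(4) 1.817 × 0.6103 × 0.8384 = 0.92971
Highest is cycle (3) at 1.1106 (>1, arbitrage).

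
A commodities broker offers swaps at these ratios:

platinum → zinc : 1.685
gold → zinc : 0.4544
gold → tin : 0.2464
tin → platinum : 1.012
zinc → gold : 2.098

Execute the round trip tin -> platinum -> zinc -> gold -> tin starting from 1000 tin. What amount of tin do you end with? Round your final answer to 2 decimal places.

881.51

1000 tin × 1.012 = 1012 platinum
1012 platinum × 1.685 = 1705.22 zinc
1705.22 zinc × 2.098 = 3577.55156 gold
3577.55156 gold × 0.2464 = 881.508704384 tin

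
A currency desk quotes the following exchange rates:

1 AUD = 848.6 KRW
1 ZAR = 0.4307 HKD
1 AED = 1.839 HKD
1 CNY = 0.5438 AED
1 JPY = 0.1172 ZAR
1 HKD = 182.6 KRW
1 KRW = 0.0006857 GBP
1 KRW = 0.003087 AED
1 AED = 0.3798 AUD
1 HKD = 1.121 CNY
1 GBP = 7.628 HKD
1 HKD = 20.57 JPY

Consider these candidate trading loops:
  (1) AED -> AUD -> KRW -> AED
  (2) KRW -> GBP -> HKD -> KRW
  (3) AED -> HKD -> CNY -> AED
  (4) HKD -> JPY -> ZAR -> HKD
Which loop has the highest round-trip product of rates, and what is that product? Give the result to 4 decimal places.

(1) 0.3798 × 848.6 × 0.003087 = 0.99493
(2) 0.0006857 × 7.628 × 182.6 = 0.95509
(3) 1.839 × 1.121 × 0.5438 = 1.12105
(4) 20.57 × 0.1172 × 0.4307 = 1.03833
Highest is cycle (3) at 1.1211 (>1, arbitrage).

1.1211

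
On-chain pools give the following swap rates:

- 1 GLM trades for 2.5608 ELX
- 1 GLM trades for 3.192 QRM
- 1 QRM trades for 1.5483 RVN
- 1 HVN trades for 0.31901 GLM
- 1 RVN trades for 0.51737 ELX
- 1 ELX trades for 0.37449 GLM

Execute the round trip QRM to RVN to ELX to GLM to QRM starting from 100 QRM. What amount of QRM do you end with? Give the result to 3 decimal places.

95.755

100 QRM × 1.5483 = 154.83 RVN
154.83 RVN × 0.51737 = 80.1043971 ELX
80.1043971 ELX × 0.37449 = 29.998295669979 GLM
29.998295669979 GLM × 3.192 = 95.754559778572968 QRM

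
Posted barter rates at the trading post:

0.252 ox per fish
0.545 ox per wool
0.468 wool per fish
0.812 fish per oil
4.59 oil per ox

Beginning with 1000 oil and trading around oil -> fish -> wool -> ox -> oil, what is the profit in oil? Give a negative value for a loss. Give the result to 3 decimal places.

-49.371

1000 oil × 0.812 = 812 fish
812 fish × 0.468 = 380.016 wool
380.016 wool × 0.545 = 207.10872 ox
207.10872 ox × 4.59 = 950.6290248 oil
Net change: 950.6290248 − 1000 = -49.3709752 oil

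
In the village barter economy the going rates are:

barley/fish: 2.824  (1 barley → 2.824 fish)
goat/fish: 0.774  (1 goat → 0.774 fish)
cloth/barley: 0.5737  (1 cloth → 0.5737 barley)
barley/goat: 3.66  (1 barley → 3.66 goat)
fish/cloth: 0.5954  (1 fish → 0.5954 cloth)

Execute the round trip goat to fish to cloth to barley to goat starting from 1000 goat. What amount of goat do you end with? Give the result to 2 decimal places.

1000 goat × 0.774 = 774 fish
774 fish × 0.5954 = 460.8396 cloth
460.8396 cloth × 0.5737 = 264.38367852 barley
264.38367852 barley × 3.66 = 967.6442633832 goat

967.64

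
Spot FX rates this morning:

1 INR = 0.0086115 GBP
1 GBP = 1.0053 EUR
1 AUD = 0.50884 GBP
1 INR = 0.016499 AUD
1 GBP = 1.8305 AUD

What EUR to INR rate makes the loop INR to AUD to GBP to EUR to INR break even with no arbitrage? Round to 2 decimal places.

118.49

Known legs of the cycle: 0.016499 × 0.50884 × 1.0053 = 0.008439846521148
For no arbitrage the full-cycle product must be 1, so the missing rate is 1 / 0.008439846521148 ≈ 118.4856.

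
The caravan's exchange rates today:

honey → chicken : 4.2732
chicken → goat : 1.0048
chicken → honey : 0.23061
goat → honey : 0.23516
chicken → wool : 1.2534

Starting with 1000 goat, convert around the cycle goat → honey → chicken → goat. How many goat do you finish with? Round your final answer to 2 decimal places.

1009.71

1000 goat × 0.23516 = 235.16 honey
235.16 honey × 4.2732 = 1004.885712 chicken
1004.885712 chicken × 1.0048 = 1009.7091634176 goat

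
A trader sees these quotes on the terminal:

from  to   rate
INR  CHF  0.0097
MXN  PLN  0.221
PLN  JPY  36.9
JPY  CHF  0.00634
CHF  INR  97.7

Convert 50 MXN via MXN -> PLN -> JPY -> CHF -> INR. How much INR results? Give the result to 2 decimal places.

252.56

50 MXN × 0.221 = 11.05 PLN
11.05 PLN × 36.9 = 407.745 JPY
407.745 JPY × 0.00634 = 2.5851033 CHF
2.5851033 CHF × 97.7 = 252.56459241 INR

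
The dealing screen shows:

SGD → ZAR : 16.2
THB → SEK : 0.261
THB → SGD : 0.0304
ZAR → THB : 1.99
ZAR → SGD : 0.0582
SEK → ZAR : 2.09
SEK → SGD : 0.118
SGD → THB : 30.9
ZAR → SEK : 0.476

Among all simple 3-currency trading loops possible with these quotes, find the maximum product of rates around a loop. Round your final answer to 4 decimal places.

ZAR→THB→SEK→ZAR: 1.99 × 0.261 × 2.09 = 1.08553
SGD→ZAR→THB→SGD: 16.2 × 1.99 × 0.0304 = 0.98004
SGD→THB→SEK→SGD: 30.9 × 0.261 × 0.118 = 0.95166
SGD→ZAR→SEK→SGD: 16.2 × 0.476 × 0.118 = 0.90992
Maximum is ZAR→THB→SEK→ZAR at 1.0855; arbitrage exists.

1.0855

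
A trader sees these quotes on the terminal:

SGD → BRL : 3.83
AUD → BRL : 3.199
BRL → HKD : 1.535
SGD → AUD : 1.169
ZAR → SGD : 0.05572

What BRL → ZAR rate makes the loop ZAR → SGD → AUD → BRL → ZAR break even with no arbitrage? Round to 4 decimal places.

Known legs of the cycle: 0.05572 × 1.169 × 3.199 = 0.20837223932
For no arbitrage the full-cycle product must be 1, so the missing rate is 1 / 0.20837223932 ≈ 4.799104.

4.7991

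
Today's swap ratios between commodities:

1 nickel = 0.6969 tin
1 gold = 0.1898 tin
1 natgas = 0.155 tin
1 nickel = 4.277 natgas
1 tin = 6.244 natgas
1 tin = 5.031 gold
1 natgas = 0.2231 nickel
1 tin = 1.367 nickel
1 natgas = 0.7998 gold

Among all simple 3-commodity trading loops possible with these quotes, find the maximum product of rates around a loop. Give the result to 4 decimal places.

tin→natgas→nickel→tin: 6.244 × 0.2231 × 0.6969 = 0.97081
tin→natgas→gold→tin: 6.244 × 0.7998 × 0.1898 = 0.94785
tin→nickel→natgas→tin: 1.367 × 4.277 × 0.155 = 0.90623
Maximum is tin→natgas→nickel→tin at 0.9708; no arbitrage — every cycle loses value.

0.9708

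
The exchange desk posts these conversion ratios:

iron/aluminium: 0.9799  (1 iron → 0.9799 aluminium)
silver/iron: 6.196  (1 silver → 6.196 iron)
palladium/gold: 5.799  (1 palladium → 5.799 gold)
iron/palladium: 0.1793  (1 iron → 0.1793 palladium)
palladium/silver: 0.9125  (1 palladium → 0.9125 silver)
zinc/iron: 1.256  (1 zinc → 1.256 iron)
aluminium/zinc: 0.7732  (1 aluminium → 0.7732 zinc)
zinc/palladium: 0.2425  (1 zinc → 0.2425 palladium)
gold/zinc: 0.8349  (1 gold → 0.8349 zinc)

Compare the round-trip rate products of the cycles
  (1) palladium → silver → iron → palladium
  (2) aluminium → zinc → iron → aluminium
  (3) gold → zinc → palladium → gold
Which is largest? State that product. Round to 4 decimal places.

1.1741

(1) 0.9125 × 6.196 × 0.1793 = 1.01374
(2) 0.7732 × 1.256 × 0.9799 = 0.95162
(3) 0.8349 × 0.2425 × 5.799 = 1.17408
Highest is cycle (3) at 1.1741 (>1, arbitrage).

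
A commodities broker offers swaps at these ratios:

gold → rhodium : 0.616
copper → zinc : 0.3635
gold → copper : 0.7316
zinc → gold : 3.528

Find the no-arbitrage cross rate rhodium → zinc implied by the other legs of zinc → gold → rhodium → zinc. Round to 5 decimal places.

0.46014

Known legs of the cycle: 3.528 × 0.616 = 2.173248
For no arbitrage the full-cycle product must be 1, so the missing rate is 1 / 2.173248 ≈ 0.4601408.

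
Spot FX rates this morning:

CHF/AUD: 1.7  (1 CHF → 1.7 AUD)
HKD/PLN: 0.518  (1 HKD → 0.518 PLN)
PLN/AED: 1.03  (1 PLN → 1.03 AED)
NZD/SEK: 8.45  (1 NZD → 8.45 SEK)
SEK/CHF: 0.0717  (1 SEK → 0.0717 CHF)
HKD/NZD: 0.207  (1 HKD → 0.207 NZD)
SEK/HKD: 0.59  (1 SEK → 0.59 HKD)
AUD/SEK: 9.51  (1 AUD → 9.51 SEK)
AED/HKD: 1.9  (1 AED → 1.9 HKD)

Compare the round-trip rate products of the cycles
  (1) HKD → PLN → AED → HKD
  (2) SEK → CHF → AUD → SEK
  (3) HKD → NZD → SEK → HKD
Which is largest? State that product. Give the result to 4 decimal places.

1.1592

(1) 0.518 × 1.03 × 1.9 = 1.01373
(2) 0.0717 × 1.7 × 9.51 = 1.15917
(3) 0.207 × 8.45 × 0.59 = 1.03200
Highest is cycle (2) at 1.1592 (>1, arbitrage).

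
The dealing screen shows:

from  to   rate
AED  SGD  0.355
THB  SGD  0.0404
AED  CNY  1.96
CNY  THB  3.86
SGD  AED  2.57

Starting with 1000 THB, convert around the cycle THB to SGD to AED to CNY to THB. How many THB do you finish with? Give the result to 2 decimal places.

1000 THB × 0.0404 = 40.4 SGD
40.4 SGD × 2.57 = 103.828 AED
103.828 AED × 1.96 = 203.50288 CNY
203.50288 CNY × 3.86 = 785.5211168 THB

785.52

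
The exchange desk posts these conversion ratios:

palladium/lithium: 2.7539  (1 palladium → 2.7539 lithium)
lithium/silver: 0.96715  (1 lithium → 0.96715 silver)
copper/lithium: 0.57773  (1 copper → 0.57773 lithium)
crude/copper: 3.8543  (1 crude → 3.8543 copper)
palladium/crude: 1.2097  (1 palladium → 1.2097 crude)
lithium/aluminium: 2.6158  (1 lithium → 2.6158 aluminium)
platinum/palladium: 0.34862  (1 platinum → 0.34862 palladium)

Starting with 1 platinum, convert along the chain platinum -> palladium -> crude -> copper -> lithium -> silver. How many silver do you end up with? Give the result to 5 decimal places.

0.90823

1 platinum × 0.34862 = 0.34862 palladium
0.34862 palladium × 1.2097 = 0.421725614 crude
0.421725614 crude × 3.8543 = 1.6254570340402 copper
1.6254570340402 copper × 0.57773 = 0.939075292276044746 lithium
0.939075292276044746 lithium × 0.96715 = 0.9082266689247766760939 silver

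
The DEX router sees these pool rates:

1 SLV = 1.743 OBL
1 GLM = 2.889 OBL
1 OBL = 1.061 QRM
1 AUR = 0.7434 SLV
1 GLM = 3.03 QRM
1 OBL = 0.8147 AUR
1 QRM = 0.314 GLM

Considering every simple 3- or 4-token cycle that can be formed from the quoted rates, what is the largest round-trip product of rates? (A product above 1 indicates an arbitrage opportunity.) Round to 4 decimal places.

1.0556

AUR→SLV→OBL→AUR: 0.7434 × 1.743 × 0.8147 = 1.05564
OBL→QRM→GLM→OBL: 1.061 × 0.314 × 2.889 = 0.96248
Maximum is AUR→SLV→OBL→AUR at 1.0556; arbitrage exists.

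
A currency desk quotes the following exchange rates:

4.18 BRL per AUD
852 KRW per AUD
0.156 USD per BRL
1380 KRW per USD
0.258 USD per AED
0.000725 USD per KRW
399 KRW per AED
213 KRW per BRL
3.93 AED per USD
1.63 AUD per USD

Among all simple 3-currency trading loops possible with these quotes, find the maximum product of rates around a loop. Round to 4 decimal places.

1.1369

KRW→USD→AED→KRW: 0.000725 × 3.93 × 399 = 1.13685
AUD→BRL→USD→AUD: 4.18 × 0.156 × 1.63 = 1.06289
AUD→KRW→USD→AUD: 852 × 0.000725 × 1.63 = 1.00685
Maximum is KRW→USD→AED→KRW at 1.1369; arbitrage exists.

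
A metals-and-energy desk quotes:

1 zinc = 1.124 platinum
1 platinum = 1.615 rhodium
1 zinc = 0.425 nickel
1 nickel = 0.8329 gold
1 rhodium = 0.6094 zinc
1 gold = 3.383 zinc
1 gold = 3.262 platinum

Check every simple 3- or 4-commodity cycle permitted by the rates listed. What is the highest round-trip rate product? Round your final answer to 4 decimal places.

1.1975

nickel→gold→zinc→nickel: 0.8329 × 3.383 × 0.425 = 1.19752
rhodium→zinc→platinum→rhodium: 0.6094 × 1.124 × 1.615 = 1.10622
Maximum is nickel→gold→zinc→nickel at 1.1975; arbitrage exists.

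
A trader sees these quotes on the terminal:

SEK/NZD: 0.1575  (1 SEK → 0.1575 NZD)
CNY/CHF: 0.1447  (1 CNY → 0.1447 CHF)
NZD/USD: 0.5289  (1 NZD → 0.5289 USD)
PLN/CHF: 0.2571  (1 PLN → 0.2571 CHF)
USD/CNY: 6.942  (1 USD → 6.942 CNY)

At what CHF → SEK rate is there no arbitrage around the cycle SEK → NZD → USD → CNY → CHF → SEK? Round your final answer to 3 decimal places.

Known legs of the cycle: 0.1575 × 0.5289 × 6.942 × 0.1447 = 0.08367722430795
For no arbitrage the full-cycle product must be 1, so the missing rate is 1 / 0.08367722430795 ≈ 11.95068.

11.951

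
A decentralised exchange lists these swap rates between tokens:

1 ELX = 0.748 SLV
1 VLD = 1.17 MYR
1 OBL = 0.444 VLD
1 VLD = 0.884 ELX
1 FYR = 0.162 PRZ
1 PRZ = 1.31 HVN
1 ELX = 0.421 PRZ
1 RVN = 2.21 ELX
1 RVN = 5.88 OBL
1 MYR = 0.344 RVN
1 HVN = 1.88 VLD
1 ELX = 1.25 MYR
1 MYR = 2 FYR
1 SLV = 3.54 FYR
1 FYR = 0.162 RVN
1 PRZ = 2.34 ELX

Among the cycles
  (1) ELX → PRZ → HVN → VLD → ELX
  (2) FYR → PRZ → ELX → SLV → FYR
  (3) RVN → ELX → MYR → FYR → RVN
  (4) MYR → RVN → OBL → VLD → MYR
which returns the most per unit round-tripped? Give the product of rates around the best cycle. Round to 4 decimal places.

1.0508

(1) 0.421 × 1.31 × 1.88 × 0.884 = 0.91657
(2) 0.162 × 2.34 × 0.748 × 3.54 = 1.00377
(3) 2.21 × 1.25 × 2 × 0.162 = 0.89505
(4) 0.344 × 5.88 × 0.444 × 1.17 = 1.05076
Highest is cycle (4) at 1.0508 (>1, arbitrage).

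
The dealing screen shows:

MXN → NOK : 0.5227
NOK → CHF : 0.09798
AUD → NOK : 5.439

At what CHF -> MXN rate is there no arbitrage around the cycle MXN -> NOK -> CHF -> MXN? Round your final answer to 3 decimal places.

Known legs of the cycle: 0.5227 × 0.09798 = 0.051214146
For no arbitrage the full-cycle product must be 1, so the missing rate is 1 / 0.051214146 ≈ 19.52586.

19.526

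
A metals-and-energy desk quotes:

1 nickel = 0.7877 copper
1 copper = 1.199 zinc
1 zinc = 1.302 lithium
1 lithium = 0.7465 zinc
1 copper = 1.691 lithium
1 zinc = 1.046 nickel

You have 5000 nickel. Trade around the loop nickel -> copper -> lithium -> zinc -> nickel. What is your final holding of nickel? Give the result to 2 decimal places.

5000 nickel × 0.7877 = 3938.5 copper
3938.5 copper × 1.691 = 6660.0035 lithium
6660.0035 lithium × 0.7465 = 4971.69261275 zinc
4971.69261275 zinc × 1.046 = 5200.3904729365 nickel

5200.39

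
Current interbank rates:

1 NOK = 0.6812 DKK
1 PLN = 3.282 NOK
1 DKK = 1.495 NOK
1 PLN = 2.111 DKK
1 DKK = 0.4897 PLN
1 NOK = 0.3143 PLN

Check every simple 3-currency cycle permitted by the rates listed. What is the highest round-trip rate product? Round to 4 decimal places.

1.0948

DKK→PLN→NOK→DKK: 0.4897 × 3.282 × 0.6812 = 1.09482
DKK→NOK→PLN→DKK: 1.495 × 0.3143 × 2.111 = 0.99191
Maximum is DKK→PLN→NOK→DKK at 1.0948; arbitrage exists.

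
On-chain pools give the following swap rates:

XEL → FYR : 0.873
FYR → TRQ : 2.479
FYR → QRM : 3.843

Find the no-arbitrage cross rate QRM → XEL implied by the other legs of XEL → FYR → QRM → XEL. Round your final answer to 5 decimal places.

0.29807

Known legs of the cycle: 0.873 × 3.843 = 3.354939
For no arbitrage the full-cycle product must be 1, so the missing rate is 1 / 3.354939 ≈ 0.2980680.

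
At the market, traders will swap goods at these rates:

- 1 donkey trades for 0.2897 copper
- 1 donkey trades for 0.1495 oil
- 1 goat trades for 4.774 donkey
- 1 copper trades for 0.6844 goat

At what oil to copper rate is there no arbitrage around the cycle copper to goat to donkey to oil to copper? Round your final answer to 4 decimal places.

2.0472

Known legs of the cycle: 0.6844 × 4.774 × 0.1495 = 0.4884651772
For no arbitrage the full-cycle product must be 1, so the missing rate is 1 / 0.4884651772 ≈ 2.047229.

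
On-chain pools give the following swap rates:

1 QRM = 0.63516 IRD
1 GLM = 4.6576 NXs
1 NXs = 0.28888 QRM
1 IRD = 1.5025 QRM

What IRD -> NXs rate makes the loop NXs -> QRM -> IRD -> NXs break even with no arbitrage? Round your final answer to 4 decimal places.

5.4500

Known legs of the cycle: 0.28888 × 0.63516 = 0.1834850208
For no arbitrage the full-cycle product must be 1, so the missing rate is 1 / 0.1834850208 ≈ 5.450036.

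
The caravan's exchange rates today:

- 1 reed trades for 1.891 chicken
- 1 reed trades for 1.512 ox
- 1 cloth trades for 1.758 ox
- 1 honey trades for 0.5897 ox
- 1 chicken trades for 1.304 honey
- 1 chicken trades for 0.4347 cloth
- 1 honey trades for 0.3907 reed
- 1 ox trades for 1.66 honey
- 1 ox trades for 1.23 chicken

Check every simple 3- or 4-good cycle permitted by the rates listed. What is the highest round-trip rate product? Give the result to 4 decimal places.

honey→reed→ox→honey: 0.3907 × 1.512 × 1.66 = 0.98063
honey→reed→chicken→honey: 0.3907 × 1.891 × 1.304 = 0.96341
honey→reed→ox→chicken→honey: 0.3907 × 1.512 × 1.23 × 1.304 = 0.94750
honey→ox→chicken→honey: 0.5897 × 1.23 × 1.304 = 0.94583
cloth→ox→chicken→cloth: 1.758 × 1.23 × 0.4347 = 0.93997
Maximum is honey→reed→ox→honey at 0.9806; no arbitrage — every cycle loses value.

0.9806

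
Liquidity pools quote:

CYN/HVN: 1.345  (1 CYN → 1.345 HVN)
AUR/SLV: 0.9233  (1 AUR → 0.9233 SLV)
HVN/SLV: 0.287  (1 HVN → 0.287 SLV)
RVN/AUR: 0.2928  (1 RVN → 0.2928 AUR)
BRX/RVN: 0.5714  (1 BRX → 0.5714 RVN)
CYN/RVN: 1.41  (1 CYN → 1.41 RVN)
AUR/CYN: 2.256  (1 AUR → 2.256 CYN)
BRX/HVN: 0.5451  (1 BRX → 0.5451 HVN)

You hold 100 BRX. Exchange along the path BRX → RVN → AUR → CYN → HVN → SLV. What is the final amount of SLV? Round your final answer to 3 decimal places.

14.570

100 BRX × 0.5714 = 57.14 RVN
57.14 RVN × 0.2928 = 16.730592 AUR
16.730592 AUR × 2.256 = 37.744215552 CYN
37.744215552 CYN × 1.345 = 50.76596991744 HVN
50.76596991744 HVN × 0.287 = 14.56983336630528 SLV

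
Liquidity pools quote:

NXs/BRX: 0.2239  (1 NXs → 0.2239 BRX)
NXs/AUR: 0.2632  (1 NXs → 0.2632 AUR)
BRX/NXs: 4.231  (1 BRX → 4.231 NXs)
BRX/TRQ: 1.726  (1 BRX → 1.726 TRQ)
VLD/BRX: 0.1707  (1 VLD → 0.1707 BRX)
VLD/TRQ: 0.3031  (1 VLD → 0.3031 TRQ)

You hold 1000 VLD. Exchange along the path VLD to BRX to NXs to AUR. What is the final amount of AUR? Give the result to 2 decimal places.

1000 VLD × 0.1707 = 170.7 BRX
170.7 BRX × 4.231 = 722.2317 NXs
722.2317 NXs × 0.2632 = 190.09138344 AUR

190.09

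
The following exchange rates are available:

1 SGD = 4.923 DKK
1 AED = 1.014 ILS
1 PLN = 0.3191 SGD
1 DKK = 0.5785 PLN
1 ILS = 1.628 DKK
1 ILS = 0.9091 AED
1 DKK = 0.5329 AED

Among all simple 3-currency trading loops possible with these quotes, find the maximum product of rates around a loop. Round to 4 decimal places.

PLN→SGD→DKK→PLN: 0.3191 × 4.923 × 0.5785 = 0.90878
ILS→DKK→AED→ILS: 1.628 × 0.5329 × 1.014 = 0.87971
Maximum is PLN→SGD→DKK→PLN at 0.9088; no arbitrage — every cycle loses value.

0.9088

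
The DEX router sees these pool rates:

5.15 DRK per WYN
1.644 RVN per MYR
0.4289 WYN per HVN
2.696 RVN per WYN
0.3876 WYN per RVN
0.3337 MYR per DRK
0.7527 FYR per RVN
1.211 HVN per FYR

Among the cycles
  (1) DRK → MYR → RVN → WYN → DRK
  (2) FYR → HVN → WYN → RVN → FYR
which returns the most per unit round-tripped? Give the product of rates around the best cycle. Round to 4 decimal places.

(1) 0.3337 × 1.644 × 0.3876 × 5.15 = 1.09509
(2) 1.211 × 0.4289 × 2.696 × 0.7527 = 1.05400
Highest is cycle (1) at 1.0951 (>1, arbitrage).

1.0951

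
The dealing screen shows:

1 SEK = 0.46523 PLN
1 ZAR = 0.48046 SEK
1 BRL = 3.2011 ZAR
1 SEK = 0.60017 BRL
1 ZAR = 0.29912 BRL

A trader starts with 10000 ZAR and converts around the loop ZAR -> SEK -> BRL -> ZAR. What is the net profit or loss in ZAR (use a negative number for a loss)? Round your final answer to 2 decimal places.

-769.38

10000 ZAR × 0.48046 = 4804.6 SEK
4804.6 SEK × 0.60017 = 2883.576782 BRL
2883.576782 BRL × 3.2011 = 9230.6176368602 ZAR
Net change: 9230.6176368602 − 10000 = -769.3823631398 ZAR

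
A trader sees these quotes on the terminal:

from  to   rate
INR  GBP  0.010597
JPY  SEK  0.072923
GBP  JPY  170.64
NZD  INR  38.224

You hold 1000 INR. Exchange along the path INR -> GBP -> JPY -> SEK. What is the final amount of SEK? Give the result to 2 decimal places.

1000 INR × 0.010597 = 10.597 GBP
10.597 GBP × 170.64 = 1808.27208 JPY
1808.27208 JPY × 0.072923 = 131.86462488984 SEK

131.86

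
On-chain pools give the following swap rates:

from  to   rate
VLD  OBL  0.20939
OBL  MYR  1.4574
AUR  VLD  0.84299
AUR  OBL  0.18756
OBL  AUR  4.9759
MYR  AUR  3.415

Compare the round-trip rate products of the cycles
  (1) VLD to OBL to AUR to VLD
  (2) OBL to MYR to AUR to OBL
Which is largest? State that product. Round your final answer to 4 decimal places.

(1) 0.20939 × 4.9759 × 0.84299 = 0.87831
(2) 1.4574 × 3.415 × 0.18756 = 0.93349
Highest is cycle (2) at 0.9335 (≤1, no arbitrage).

0.9335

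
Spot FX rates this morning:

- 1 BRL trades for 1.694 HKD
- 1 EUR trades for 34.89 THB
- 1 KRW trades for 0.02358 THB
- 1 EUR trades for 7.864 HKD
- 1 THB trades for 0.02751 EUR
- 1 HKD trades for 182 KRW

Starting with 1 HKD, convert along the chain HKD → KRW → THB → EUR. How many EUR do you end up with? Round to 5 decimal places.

0.11806

1 HKD × 182 = 182 KRW
182 KRW × 0.02358 = 4.29156 THB
4.29156 THB × 0.02751 = 0.1180608156 EUR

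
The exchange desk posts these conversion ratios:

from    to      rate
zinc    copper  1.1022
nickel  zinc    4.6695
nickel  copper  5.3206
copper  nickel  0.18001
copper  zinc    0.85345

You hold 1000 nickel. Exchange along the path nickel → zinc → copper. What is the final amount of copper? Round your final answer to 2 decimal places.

1000 nickel × 4.6695 = 4669.5 zinc
4669.5 zinc × 1.1022 = 5146.7229 copper

5146.72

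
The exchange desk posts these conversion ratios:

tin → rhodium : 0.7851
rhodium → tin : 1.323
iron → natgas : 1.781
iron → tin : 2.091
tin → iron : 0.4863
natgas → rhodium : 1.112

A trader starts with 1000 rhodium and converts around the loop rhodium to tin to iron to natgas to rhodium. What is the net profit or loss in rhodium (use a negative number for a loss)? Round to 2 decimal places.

274.19

1000 rhodium × 1.323 = 1323 tin
1323 tin × 0.4863 = 643.3749 iron
643.3749 iron × 1.781 = 1145.8506969 natgas
1145.8506969 natgas × 1.112 = 1274.1859749528 rhodium
Net change: 1274.1859749528 − 1000 = 274.1859749528 rhodium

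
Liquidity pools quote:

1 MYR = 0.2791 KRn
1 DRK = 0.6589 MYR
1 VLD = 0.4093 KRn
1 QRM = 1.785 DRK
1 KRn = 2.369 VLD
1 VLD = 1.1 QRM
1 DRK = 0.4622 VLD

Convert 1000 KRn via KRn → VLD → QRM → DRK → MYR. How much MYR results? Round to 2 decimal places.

3064.89

1000 KRn × 2.369 = 2369 VLD
2369 VLD × 1.1 = 2605.9 QRM
2605.9 QRM × 1.785 = 4651.5315 DRK
4651.5315 DRK × 0.6589 = 3064.89410535 MYR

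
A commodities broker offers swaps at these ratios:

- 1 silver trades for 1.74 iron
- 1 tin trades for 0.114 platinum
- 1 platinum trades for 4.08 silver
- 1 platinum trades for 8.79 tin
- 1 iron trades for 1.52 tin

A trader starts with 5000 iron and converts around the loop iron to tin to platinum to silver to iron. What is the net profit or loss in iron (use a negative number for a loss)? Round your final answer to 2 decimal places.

1150.75

5000 iron × 1.52 = 7600 tin
7600 tin × 0.114 = 866.4 platinum
866.4 platinum × 4.08 = 3534.912 silver
3534.912 silver × 1.74 = 6150.74688 iron
Net change: 6150.74688 − 5000 = 1150.74688 iron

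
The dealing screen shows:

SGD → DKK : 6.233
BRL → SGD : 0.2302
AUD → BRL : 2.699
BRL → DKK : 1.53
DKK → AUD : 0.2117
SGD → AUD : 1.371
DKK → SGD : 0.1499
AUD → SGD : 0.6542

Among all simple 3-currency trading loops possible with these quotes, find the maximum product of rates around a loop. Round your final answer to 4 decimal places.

DKK→AUD→BRL→DKK: 0.2117 × 2.699 × 1.53 = 0.87421
DKK→AUD→SGD→DKK: 0.2117 × 0.6542 × 6.233 = 0.86323
BRL→SGD→AUD→BRL: 0.2302 × 1.371 × 2.699 = 0.85182
Maximum is DKK→AUD→BRL→DKK at 0.8742; no arbitrage — every cycle loses value.

0.8742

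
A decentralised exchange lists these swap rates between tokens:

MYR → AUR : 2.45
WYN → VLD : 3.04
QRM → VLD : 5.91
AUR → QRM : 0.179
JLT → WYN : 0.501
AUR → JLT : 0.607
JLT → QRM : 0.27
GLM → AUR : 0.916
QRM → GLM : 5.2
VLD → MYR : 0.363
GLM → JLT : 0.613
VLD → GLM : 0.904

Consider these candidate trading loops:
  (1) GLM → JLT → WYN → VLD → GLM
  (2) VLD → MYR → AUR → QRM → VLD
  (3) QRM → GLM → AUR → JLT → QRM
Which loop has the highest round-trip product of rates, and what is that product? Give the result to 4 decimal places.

0.9408

(1) 0.613 × 0.501 × 3.04 × 0.904 = 0.84400
(2) 0.363 × 2.45 × 0.179 × 5.91 = 0.94083
(3) 5.2 × 0.916 × 0.607 × 0.27 = 0.78064
Highest is cycle (2) at 0.9408 (≤1, no arbitrage).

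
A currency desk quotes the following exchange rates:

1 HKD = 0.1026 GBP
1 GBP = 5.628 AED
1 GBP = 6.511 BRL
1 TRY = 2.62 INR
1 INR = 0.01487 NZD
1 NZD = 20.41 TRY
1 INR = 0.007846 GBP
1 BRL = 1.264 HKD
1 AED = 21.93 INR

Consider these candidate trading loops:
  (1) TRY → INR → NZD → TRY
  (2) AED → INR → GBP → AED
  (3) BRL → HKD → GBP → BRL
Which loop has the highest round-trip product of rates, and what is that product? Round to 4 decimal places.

(1) 2.62 × 0.01487 × 20.41 = 0.79516
(2) 21.93 × 0.007846 × 5.628 = 0.96837
(3) 1.264 × 0.1026 × 6.511 = 0.84439
Highest is cycle (2) at 0.9684 (≤1, no arbitrage).

0.9684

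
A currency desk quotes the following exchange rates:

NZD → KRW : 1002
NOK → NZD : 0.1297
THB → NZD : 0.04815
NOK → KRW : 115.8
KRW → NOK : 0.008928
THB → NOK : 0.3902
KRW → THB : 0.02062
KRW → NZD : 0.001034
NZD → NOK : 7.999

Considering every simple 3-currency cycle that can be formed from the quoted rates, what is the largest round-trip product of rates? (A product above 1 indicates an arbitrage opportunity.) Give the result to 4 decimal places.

1.1603

NZD→KRW→NOK→NZD: 1002 × 0.008928 × 0.1297 = 1.16028
NZD→KRW→THB→NZD: 1002 × 0.02062 × 0.04815 = 0.99484
NZD→NOK→KRW→NZD: 7.999 × 115.8 × 0.001034 = 0.95778
NOK→KRW→THB→NOK: 115.8 × 0.02062 × 0.3902 = 0.93172
Maximum is NZD→KRW→NOK→NZD at 1.1603; arbitrage exists.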